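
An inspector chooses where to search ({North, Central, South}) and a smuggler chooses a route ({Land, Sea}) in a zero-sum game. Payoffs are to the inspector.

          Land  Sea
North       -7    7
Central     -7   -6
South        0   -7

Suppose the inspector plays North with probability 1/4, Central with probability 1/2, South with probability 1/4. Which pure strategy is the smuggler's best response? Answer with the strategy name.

Land

If the smuggler plays Land, the inspector's expected payoff is (1/4)·(-7) + (1/2)·(-7) + (1/4)·0 = -21/4.
If the smuggler plays Sea, the inspector's expected payoff is (1/4)·7 + (1/2)·(-6) + (1/4)·(-7) = -3.
The smuggler minimizes the inspector's payoff; the smallest is -21/4, so the best response is Land.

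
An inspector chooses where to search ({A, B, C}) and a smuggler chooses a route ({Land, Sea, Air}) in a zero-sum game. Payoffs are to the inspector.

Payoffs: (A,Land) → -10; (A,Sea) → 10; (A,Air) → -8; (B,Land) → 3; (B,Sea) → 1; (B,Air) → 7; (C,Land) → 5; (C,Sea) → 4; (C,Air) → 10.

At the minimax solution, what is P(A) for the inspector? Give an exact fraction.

1/21

Row minima: A → -10, B → 1, C → 4; maximin = 4.
Column maxima: Land → 5, Sea → 10, Air → 10; minimax = 5.
4 ≠ 5, so there is no saddle point; optimal play is mixed.
B is strictly dominated by C, so the inspector never plays it.
Air is strictly dominated by Land (it gives the inspector strictly more in every row), so the smuggler never plays it.
On the remaining 2×2 (A, C vs Land, Sea):
Let the inspector play A with probability p. Expected payoff against Land: (-10)p + 5(1−p) = −15p + 5; against Sea: 10p + 4(1−p) = 6p + 4.
Setting these equal: −15p + 5 = 6p + 4 ⇒ −21p = -1 ⇒ p = 1/21, and the value is (-15)·(1/21) + 5 = 30/7.
For the smuggler: with q = P(Land), equating A's and C's payoffs gives −20q + 10 = q + 4 ⇒ q = 2/7.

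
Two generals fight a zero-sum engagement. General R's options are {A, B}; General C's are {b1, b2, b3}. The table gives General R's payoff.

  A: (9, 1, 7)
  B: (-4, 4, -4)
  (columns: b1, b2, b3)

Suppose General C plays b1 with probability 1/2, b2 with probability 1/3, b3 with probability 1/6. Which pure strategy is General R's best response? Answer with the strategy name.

Expected payoff of A: (1/2)·9 + (1/3)·1 + (1/6)·7 = 6.
Expected payoff of B: (1/2)·(-4) + (1/3)·4 + (1/6)·(-4) = -4/3.
The largest is 6, so General R's best response is A.

A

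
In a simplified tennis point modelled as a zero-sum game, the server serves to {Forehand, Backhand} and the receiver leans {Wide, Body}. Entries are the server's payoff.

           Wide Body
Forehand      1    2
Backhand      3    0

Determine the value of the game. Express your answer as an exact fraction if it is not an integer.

3/2

Row minima: Forehand → 1, Backhand → 0; maximin = 1.
Column maxima: Wide → 3, Body → 2; minimax = 2.
1 ≠ 2, so there is no saddle point; optimal play is mixed.
Let the server play Forehand with probability p. Expected payoff against Wide: 1p + 3(1−p) = −2p + 3; against Body: 2p + 0(1−p) = 2p.
Setting these equal: −2p + 3 = 2p ⇒ −4p = -3 ⇒ p = 3/4, and the value is (-2)·(3/4) + 3 = 3/2.
For the receiver: with q = P(Wide), equating Forehand's and Backhand's payoffs gives −q + 2 = 3q ⇒ q = 1/2.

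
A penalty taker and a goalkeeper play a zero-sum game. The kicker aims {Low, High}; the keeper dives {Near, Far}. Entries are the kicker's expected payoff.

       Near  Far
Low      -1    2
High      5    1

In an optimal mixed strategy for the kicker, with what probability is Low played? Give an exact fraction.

Row minima: Low → -1, High → 1; maximin = 1.
Column maxima: Near → 5, Far → 2; minimax = 2.
1 ≠ 2, so there is no saddle point; optimal play is mixed.
Let the kicker play Low with probability p. Expected payoff against Near: (-1)p + 5(1−p) = −6p + 5; against Far: 2p + 1(1−p) = p + 1.
Setting these equal: −6p + 5 = p + 1 ⇒ −7p = -4 ⇒ p = 4/7, and the value is (-6)·(4/7) + 5 = 11/7.
For the keeper: with q = P(Near), equating Low's and High's payoffs gives −3q + 2 = 4q + 1 ⇒ q = 1/7.

4/7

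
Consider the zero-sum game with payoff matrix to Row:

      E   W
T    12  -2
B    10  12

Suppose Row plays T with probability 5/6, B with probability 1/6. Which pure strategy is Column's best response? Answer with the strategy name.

If Column plays E, Row's expected payoff is (5/6)·12 + (1/6)·10 = 35/3.
If Column plays W, Row's expected payoff is (5/6)·(-2) + (1/6)·12 = 1/3.
Column minimizes Row's payoff; the smallest is 1/3, so the best response is W.

W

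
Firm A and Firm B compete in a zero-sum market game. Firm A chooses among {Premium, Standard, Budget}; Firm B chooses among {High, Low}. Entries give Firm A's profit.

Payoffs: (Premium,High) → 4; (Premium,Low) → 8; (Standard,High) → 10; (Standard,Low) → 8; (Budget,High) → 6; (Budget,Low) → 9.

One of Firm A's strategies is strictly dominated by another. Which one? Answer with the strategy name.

Premium

Budget gives a strictly higher payoff than Premium against every column: 6 > 4, 9 > 8.
So Premium is strictly dominated and Firm A never plays it.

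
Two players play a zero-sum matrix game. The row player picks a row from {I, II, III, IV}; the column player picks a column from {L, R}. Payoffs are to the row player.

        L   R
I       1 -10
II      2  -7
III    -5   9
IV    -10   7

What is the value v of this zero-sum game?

-17/23

Row minima: I → -10, II → -7, III → -5, IV → -10; maximin = -5.
Column maxima: L → 2, R → 9; minimax = 2.
-5 ≠ 2, so there is no saddle point; optimal play is mixed.
I is strictly dominated by II, so the row player never plays it.
IV is strictly dominated by III, so the row player never plays it.
On the remaining 2×2 (II, III vs L, R):
Let the row player play II with probability p. Expected payoff against L: 2p + (-5)(1−p) = 7p − 5; against R: (-7)p + 9(1−p) = −16p + 9.
Setting these equal: 7p − 5 = −16p + 9 ⇒ 23p = 14 ⇒ p = 14/23, and the value is (7)·(14/23) − 5 = -17/23.
For the column player: with q = P(L), equating II's and III's payoffs gives 9q − 7 = −14q + 9 ⇒ q = 16/23.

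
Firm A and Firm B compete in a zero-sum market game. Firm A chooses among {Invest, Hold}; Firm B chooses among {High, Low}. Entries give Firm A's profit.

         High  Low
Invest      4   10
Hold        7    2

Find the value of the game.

Row minima: Invest → 4, Hold → 2; maximin = 4.
Column maxima: High → 7, Low → 10; minimax = 7.
4 ≠ 7, so there is no saddle point; optimal play is mixed.
Let Firm A play Invest with probability p. Expected payoff against High: 4p + 7(1−p) = −3p + 7; against Low: 10p + 2(1−p) = 8p + 2.
Setting these equal: −3p + 7 = 8p + 2 ⇒ −11p = -5 ⇒ p = 5/11, and the value is (-3)·(5/11) + 7 = 62/11.
For Firm B: with q = P(High), equating Invest's and Hold's payoffs gives −6q + 10 = 5q + 2 ⇒ q = 8/11.

62/11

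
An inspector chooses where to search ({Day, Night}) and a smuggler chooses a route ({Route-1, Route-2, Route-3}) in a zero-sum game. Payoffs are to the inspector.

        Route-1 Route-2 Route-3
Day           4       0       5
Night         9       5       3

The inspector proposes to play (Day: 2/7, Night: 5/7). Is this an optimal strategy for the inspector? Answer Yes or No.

Against Route-1 this mix gives (2/7)·4 + (5/7)·9 = 53/7.
Against Route-2 this mix gives (2/7)·0 + (5/7)·5 = 25/7.
Against Route-3 this mix gives (2/7)·5 + (5/7)·3 = 25/7.
All of the smuggler's active replies (Route-2, Route-3) yield 25/7, and no column does worse for the inspector. The mix makes the smuggler indifferent and guarantees 25/7, so it is optimal.

Yes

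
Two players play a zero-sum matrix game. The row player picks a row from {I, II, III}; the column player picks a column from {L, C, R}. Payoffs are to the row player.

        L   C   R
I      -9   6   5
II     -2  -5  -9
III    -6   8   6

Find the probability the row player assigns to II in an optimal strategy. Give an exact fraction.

12/19

Row minima: I → -9, II → -9, III → -6; maximin = -6.
Column maxima: L → -2, C → 8, R → 6; minimax = -2.
-6 ≠ -2, so there is no saddle point; optimal play is mixed.
I is strictly dominated by III, so the row player never plays it.
C is strictly dominated by R (it gives the row player strictly more in every row), so the column player never plays it.
On the remaining 2×2 (II, III vs L, R):
Let the row player play II with probability p. Expected payoff against L: (-2)p + (-6)(1−p) = 4p − 6; against R: (-9)p + 6(1−p) = −15p + 6.
Setting these equal: 4p − 6 = −15p + 6 ⇒ 19p = 12 ⇒ p = 12/19, and the value is (4)·(12/19) − 6 = -66/19.
For the column player: with q = P(L), equating II's and III's payoffs gives 7q − 9 = −12q + 6 ⇒ q = 15/19.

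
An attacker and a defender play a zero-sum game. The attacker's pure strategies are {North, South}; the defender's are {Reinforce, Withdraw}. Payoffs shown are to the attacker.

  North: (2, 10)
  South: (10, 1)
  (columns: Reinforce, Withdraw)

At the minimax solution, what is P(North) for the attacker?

9/17

Row minima: North → 2, South → 1; maximin = 2.
Column maxima: Reinforce → 10, Withdraw → 10; minimax = 10.
2 ≠ 10, so there is no saddle point; optimal play is mixed.
Let the attacker play North with probability p. Expected payoff against Reinforce: 2p + 10(1−p) = −8p + 10; against Withdraw: 10p + 1(1−p) = 9p + 1.
Setting these equal: −8p + 10 = 9p + 1 ⇒ −17p = -9 ⇒ p = 9/17, and the value is (-8)·(9/17) + 10 = 98/17.
For the defender: with q = P(Reinforce), equating North's and South's payoffs gives −8q + 10 = 9q + 1 ⇒ q = 9/17.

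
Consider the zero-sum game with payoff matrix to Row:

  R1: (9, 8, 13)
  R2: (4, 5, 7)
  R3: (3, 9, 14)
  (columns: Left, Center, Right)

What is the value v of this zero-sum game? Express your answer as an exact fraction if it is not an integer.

57/7

Row minima: R1 → 8, R2 → 4, R3 → 3; maximin = 8.
Column maxima: Left → 9, Center → 9, Right → 14; minimax = 9.
8 ≠ 9, so there is no saddle point; optimal play is mixed.
R2 is strictly dominated by R1, so Row never plays it.
Right is strictly dominated by Left (it gives Row strictly more in every row), so Column never plays it.
On the remaining 2×2 (R1, R3 vs Left, Center):
Let Row play R1 with probability p. Expected payoff against Left: 9p + 3(1−p) = 6p + 3; against Center: 8p + 9(1−p) = −p + 9.
Setting these equal: 6p + 3 = −p + 9 ⇒ 7p = 6 ⇒ p = 6/7, and the value is (6)·(6/7) + 3 = 57/7.
For Column: with q = P(Left), equating R1's and R3's payoffs gives q + 8 = −6q + 9 ⇒ q = 1/7.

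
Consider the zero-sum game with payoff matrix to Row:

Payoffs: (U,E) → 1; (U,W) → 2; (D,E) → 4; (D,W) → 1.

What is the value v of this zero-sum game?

Row minima: U → 1, D → 1; maximin = 1.
Column maxima: E → 4, W → 2; minimax = 2.
1 ≠ 2, so there is no saddle point; optimal play is mixed.
Let Row play U with probability p. Expected payoff against E: 1p + 4(1−p) = −3p + 4; against W: 2p + 1(1−p) = p + 1.
Setting these equal: −3p + 4 = p + 1 ⇒ −4p = -3 ⇒ p = 3/4, and the value is (-3)·(3/4) + 4 = 7/4.
For Column: with q = P(E), equating U's and D's payoffs gives −q + 2 = 3q + 1 ⇒ q = 1/4.

7/4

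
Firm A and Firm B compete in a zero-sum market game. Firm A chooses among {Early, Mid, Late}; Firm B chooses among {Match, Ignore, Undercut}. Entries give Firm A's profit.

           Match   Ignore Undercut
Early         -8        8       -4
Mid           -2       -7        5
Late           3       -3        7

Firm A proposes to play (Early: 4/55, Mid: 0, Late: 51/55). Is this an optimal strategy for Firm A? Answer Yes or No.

No

Against Match this mix gives (4/55)·(-8) + (51/55)·3 = 11/5.
Against Ignore this mix gives (4/55)·8 + (51/55)·(-3) = -11/5.
Against Undercut this mix gives (4/55)·(-4) + (51/55)·7 = 31/5.
Firm B will play Ignore, holding Firm A to -11/5. Shifting weight toward the row that does better against Ignore would raise this floor (the equalizing mix achieves 0 against both Ignore and Match), so the proposed strategy is not optimal.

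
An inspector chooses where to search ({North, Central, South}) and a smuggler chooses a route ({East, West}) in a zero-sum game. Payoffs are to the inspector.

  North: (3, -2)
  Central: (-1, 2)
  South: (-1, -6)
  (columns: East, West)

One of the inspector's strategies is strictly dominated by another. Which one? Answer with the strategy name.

North gives a strictly higher payoff than South against every column: 3 > -1, -2 > -6.
So South is strictly dominated and the inspector never plays it.

South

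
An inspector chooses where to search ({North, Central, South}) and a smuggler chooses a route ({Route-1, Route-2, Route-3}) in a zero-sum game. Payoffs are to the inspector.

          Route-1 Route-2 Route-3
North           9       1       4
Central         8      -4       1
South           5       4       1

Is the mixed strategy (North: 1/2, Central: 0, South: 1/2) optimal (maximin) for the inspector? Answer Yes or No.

Yes

Against Route-1 this mix gives (1/2)·9 + (1/2)·5 = 7.
Against Route-2 this mix gives (1/2)·1 + (1/2)·4 = 5/2.
Against Route-3 this mix gives (1/2)·4 + (1/2)·1 = 5/2.
All of the smuggler's active replies (Route-2, Route-3) yield 5/2, and no column does worse for the inspector. The mix makes the smuggler indifferent and guarantees 5/2, so it is optimal.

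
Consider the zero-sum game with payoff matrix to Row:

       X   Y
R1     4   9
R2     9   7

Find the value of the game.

Row minima: R1 → 4, R2 → 7; maximin = 7.
Column maxima: X → 9, Y → 9; minimax = 9.
7 ≠ 9, so there is no saddle point; optimal play is mixed.
Let Row play R1 with probability p. Expected payoff against X: 4p + 9(1−p) = −5p + 9; against Y: 9p + 7(1−p) = 2p + 7.
Setting these equal: −5p + 9 = 2p + 7 ⇒ −7p = -2 ⇒ p = 2/7, and the value is (-5)·(2/7) + 9 = 53/7.
For Column: with q = P(X), equating R1's and R2's payoffs gives −5q + 9 = 2q + 7 ⇒ q = 2/7.

53/7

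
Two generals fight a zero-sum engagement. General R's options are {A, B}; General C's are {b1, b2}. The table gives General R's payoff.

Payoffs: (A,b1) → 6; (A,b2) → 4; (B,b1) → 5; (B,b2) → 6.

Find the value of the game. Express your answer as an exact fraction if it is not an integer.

16/3

Row minima: A → 4, B → 5; maximin = 5.
Column maxima: b1 → 6, b2 → 6; minimax = 6.
5 ≠ 6, so there is no saddle point; optimal play is mixed.
Let General R play A with probability p. Expected payoff against b1: 6p + 5(1−p) = p + 5; against b2: 4p + 6(1−p) = −2p + 6.
Setting these equal: p + 5 = −2p + 6 ⇒ 3p = 1 ⇒ p = 1/3, and the value is (1)·(1/3) + 5 = 16/3.
For General C: with q = P(b1), equating A's and B's payoffs gives 2q + 4 = −q + 6 ⇒ q = 2/3.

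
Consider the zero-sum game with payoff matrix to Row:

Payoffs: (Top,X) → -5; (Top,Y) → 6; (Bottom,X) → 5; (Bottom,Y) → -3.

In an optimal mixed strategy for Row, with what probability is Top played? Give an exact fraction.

Row minima: Top → -5, Bottom → -3; maximin = -3.
Column maxima: X → 5, Y → 6; minimax = 5.
-3 ≠ 5, so there is no saddle point; optimal play is mixed.
Let Row play Top with probability p. Expected payoff against X: (-5)p + 5(1−p) = −10p + 5; against Y: 6p + (-3)(1−p) = 9p − 3.
Setting these equal: −10p + 5 = 9p − 3 ⇒ −19p = -8 ⇒ p = 8/19, and the value is (-10)·(8/19) + 5 = 15/19.
For Column: with q = P(X), equating Top's and Bottom's payoffs gives −11q + 6 = 8q − 3 ⇒ q = 9/19.

8/19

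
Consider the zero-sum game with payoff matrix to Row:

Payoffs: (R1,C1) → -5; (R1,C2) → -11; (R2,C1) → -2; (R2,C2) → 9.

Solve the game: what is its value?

Row minima: R1 → -11, R2 → -2; maximin = -2.
Column maxima: C1 → -2, C2 → 9; minimax = -2.
Since maximin = minimax = -2, there is a saddle point and the value is -2.

-2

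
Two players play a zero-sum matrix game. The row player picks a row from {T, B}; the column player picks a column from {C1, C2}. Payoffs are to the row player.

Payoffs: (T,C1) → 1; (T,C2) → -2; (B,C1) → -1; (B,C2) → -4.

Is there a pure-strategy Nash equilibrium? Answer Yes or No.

Yes

Row minima: T → -2, B → -4; maximin = -2.
Column maxima: C1 → 1, C2 → -2; minimax = -2.
maximin = minimax = -2, so a saddle point exists.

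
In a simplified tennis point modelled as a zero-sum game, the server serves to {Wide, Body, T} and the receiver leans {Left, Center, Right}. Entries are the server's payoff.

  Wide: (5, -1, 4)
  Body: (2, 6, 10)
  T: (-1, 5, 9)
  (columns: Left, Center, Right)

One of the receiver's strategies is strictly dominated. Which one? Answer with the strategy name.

Right

Center holds the server's payoff strictly below Right in every row: -1 < 4, 6 < 10, 5 < 9.
So Right is strictly dominated for the receiver.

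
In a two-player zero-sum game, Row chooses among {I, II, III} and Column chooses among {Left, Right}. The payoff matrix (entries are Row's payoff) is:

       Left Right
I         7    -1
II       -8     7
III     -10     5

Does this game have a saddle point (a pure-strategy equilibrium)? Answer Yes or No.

Row minima: I → -1, II → -8, III → -10; maximin = -1.
Column maxima: Left → 7, Right → 7; minimax = 7.
-1 ≠ 7, so no pure-strategy equilibrium exists.

No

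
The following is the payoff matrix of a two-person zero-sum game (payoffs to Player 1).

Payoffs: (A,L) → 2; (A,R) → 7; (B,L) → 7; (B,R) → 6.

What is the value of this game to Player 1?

Row minima: A → 2, B → 6; maximin = 6.
Column maxima: L → 7, R → 7; minimax = 7.
6 ≠ 7, so there is no saddle point; optimal play is mixed.
Let Player 1 play A with probability p. Expected payoff against L: 2p + 7(1−p) = −5p + 7; against R: 7p + 6(1−p) = p + 6.
Setting these equal: −5p + 7 = p + 6 ⇒ −6p = -1 ⇒ p = 1/6, and the value is (-5)·(1/6) + 7 = 37/6.
For Player 2: with q = P(L), equating A's and B's payoffs gives −5q + 7 = q + 6 ⇒ q = 1/6.

37/6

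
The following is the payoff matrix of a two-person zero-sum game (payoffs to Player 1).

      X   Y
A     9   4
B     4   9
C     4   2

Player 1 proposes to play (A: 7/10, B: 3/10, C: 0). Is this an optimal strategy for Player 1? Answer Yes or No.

Against X this mix gives (7/10)·9 + (3/10)·4 = 15/2.
Against Y this mix gives (7/10)·4 + (3/10)·9 = 11/2.
Player 2 will play Y, holding Player 1 to 11/2. Shifting weight toward the row that does better against Y would raise this floor (the equalizing mix achieves 13/2 against both Y and X), so the proposed strategy is not optimal.

No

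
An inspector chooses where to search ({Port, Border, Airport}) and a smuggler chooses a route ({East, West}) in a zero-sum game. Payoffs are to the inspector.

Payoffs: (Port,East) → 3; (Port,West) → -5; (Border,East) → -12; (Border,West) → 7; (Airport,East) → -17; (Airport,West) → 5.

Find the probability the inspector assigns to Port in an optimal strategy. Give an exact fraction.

Row minima: Port → -5, Border → -12, Airport → -17; maximin = -5.
Column maxima: East → 3, West → 7; minimax = 3.
-5 ≠ 3, so there is no saddle point; optimal play is mixed.
Airport is strictly dominated by Border, so the inspector never plays it.
On the remaining 2×2 (Port, Border vs East, West):
Let the inspector play Port with probability p. Expected payoff against East: 3p + (-12)(1−p) = 15p − 12; against West: (-5)p + 7(1−p) = −12p + 7.
Setting these equal: 15p − 12 = −12p + 7 ⇒ 27p = 19 ⇒ p = 19/27, and the value is (15)·(19/27) − 12 = -13/9.
For the smuggler: with q = P(East), equating Port's and Border's payoffs gives 8q − 5 = −19q + 7 ⇒ q = 4/9.

19/27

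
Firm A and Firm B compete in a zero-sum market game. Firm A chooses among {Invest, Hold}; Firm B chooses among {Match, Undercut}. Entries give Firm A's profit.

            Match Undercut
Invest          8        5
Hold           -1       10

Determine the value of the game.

85/14

Row minima: Invest → 5, Hold → -1; maximin = 5.
Column maxima: Match → 8, Undercut → 10; minimax = 8.
5 ≠ 8, so there is no saddle point; optimal play is mixed.
Let Firm A play Invest with probability p. Expected payoff against Match: 8p + (-1)(1−p) = 9p − 1; against Undercut: 5p + 10(1−p) = −5p + 10.
Setting these equal: 9p − 1 = −5p + 10 ⇒ 14p = 11 ⇒ p = 11/14, and the value is (9)·(11/14) − 1 = 85/14.
For Firm B: with q = P(Match), equating Invest's and Hold's payoffs gives 3q + 5 = −11q + 10 ⇒ q = 5/14.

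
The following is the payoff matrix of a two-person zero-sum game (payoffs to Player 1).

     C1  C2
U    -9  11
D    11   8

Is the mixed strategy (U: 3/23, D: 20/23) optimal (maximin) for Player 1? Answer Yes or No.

Against C1 this mix gives (3/23)·(-9) + (20/23)·11 = 193/23.
Against C2 this mix gives (3/23)·11 + (20/23)·8 = 193/23.
All of Player 2's active replies (C1, C2) yield 193/23, and no column does worse for Player 1. The mix makes Player 2 indifferent and guarantees 193/23, so it is optimal.

Yes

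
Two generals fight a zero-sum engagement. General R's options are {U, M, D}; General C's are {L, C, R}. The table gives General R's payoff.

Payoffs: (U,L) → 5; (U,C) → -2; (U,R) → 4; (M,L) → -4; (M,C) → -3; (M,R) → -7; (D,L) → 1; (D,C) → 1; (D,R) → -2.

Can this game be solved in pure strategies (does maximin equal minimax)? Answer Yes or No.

No

Row minima: U → -2, M → -7, D → -2; maximin = -2.
Column maxima: L → 5, C → 1, R → 4; minimax = 1.
-2 ≠ 1, so no pure-strategy equilibrium exists.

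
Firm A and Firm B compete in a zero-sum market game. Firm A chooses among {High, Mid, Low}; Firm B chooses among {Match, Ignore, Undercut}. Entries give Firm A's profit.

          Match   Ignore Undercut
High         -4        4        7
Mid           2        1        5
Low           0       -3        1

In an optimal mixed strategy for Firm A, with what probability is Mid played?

8/9

Row minima: High → -4, Mid → 1, Low → -3; maximin = 1.
Column maxima: Match → 2, Ignore → 4, Undercut → 7; minimax = 2.
1 ≠ 2, so there is no saddle point; optimal play is mixed.
Low is strictly dominated by Mid, so Firm A never plays it.
Undercut is strictly dominated by Match (it gives Firm A strictly more in every row), so Firm B never plays it.
On the remaining 2×2 (High, Mid vs Match, Ignore):
Let Firm A play High with probability p. Expected payoff against Match: (-4)p + 2(1−p) = −6p + 2; against Ignore: 4p + 1(1−p) = 3p + 1.
Setting these equal: −6p + 2 = 3p + 1 ⇒ −9p = -1 ⇒ p = 1/9, and the value is (-6)·(1/9) + 2 = 4/3.
For Firm B: with q = P(Match), equating High's and Mid's payoffs gives −8q + 4 = q + 1 ⇒ q = 1/3.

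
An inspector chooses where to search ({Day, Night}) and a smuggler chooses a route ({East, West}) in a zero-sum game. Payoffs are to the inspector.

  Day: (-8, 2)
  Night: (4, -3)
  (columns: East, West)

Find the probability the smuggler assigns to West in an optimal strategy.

12/17

Row minima: Day → -8, Night → -3; maximin = -3.
Column maxima: East → 4, West → 2; minimax = 2.
-3 ≠ 2, so there is no saddle point; optimal play is mixed.
Let the inspector play Day with probability p. Expected payoff against East: (-8)p + 4(1−p) = −12p + 4; against West: 2p + (-3)(1−p) = 5p − 3.
Setting these equal: −12p + 4 = 5p − 3 ⇒ −17p = -7 ⇒ p = 7/17, and the value is (-12)·(7/17) + 4 = -16/17.
For the smuggler: with q = P(East), equating Day's and Night's payoffs gives −10q + 2 = 7q − 3 ⇒ q = 5/17.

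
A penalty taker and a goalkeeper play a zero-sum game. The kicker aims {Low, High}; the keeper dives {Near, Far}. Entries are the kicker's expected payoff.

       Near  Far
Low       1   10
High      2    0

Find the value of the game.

20/11

Row minima: Low → 1, High → 0; maximin = 1.
Column maxima: Near → 2, Far → 10; minimax = 2.
1 ≠ 2, so there is no saddle point; optimal play is mixed.
Let the kicker play Low with probability p. Expected payoff against Near: 1p + 2(1−p) = −p + 2; against Far: 10p + 0(1−p) = 10p.
Setting these equal: −p + 2 = 10p ⇒ −11p = -2 ⇒ p = 2/11, and the value is (-1)·(2/11) + 2 = 20/11.
For the keeper: with q = P(Near), equating Low's and High's payoffs gives −9q + 10 = 2q ⇒ q = 10/11.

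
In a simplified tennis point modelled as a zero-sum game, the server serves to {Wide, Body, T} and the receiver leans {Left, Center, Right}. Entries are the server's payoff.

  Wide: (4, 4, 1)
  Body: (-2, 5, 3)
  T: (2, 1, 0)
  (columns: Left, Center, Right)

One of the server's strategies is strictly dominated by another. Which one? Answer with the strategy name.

Wide gives a strictly higher payoff than T against every column: 4 > 2, 4 > 1, 1 > 0.
So T is strictly dominated and the server never plays it.

T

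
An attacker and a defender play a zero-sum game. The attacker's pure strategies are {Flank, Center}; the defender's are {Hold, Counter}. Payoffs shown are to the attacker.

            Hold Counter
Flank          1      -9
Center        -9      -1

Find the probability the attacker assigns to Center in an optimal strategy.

Row minima: Flank → -9, Center → -9; maximin = -9.
Column maxima: Hold → 1, Counter → -1; minimax = -1.
-9 ≠ -1, so there is no saddle point; optimal play is mixed.
Let the attacker play Flank with probability p. Expected payoff against Hold: 1p + (-9)(1−p) = 10p − 9; against Counter: (-9)p + (-1)(1−p) = −8p − 1.
Setting these equal: 10p − 9 = −8p − 1 ⇒ 18p = 8 ⇒ p = 4/9, and the value is (10)·(4/9) − 9 = -41/9.
For the defender: with q = P(Hold), equating Flank's and Center's payoffs gives 10q − 9 = −8q − 1 ⇒ q = 4/9.

5/9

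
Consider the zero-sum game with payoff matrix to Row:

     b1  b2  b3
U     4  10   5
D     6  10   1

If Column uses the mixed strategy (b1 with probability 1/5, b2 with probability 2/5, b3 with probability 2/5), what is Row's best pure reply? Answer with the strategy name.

Expected payoff of U: (1/5)·4 + (2/5)·10 + (2/5)·5 = 34/5.
Expected payoff of D: (1/5)·6 + (2/5)·10 + (2/5)·1 = 28/5.
The largest is 34/5, so Row's best response is U.

U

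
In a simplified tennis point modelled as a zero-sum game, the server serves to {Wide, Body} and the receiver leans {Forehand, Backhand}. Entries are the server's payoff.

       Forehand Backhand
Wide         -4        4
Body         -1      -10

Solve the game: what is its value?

Row minima: Wide → -4, Body → -10; maximin = -4.
Column maxima: Forehand → -1, Backhand → 4; minimax = -1.
-4 ≠ -1, so there is no saddle point; optimal play is mixed.
Let the server play Wide with probability p. Expected payoff against Forehand: (-4)p + (-1)(1−p) = −3p − 1; against Backhand: 4p + (-10)(1−p) = 14p − 10.
Setting these equal: −3p − 1 = 14p − 10 ⇒ −17p = -9 ⇒ p = 9/17, and the value is (-3)·(9/17) − 1 = -44/17.
For the receiver: with q = P(Forehand), equating Wide's and Body's payoffs gives −8q + 4 = 9q − 10 ⇒ q = 14/17.

-44/17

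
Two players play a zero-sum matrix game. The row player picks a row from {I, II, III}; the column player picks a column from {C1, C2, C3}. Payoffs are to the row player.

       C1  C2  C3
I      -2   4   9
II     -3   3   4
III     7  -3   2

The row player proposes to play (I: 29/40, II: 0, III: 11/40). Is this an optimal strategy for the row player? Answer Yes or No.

No

Against C1 this mix gives (29/40)·(-2) + (11/40)·7 = 19/40.
Against C2 this mix gives (29/40)·4 + (11/40)·(-3) = 83/40.
Against C3 this mix gives (29/40)·9 + (11/40)·2 = 283/40.
The column player will play C1, holding the row player to 19/40. Shifting weight toward the row that does better against C1 would raise this floor (the equalizing mix achieves 11/8 against both C1 and C2), so the proposed strategy is not optimal.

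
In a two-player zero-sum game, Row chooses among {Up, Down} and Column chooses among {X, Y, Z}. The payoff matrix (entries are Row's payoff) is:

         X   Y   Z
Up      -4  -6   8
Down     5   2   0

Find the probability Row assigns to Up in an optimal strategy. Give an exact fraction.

1/8

Row minima: Up → -6, Down → 0; maximin = 0.
Column maxima: X → 5, Y → 2, Z → 8; minimax = 2.
0 ≠ 2, so there is no saddle point; optimal play is mixed.
X is strictly dominated by Y (it gives Row strictly more in every row), so Column never plays it.
On the remaining 2×2 (Up, Down vs Y, Z):
Let Row play Up with probability p. Expected payoff against Y: (-6)p + 2(1−p) = −8p + 2; against Z: 8p + 0(1−p) = 8p.
Setting these equal: −8p + 2 = 8p ⇒ −16p = -2 ⇒ p = 1/8, and the value is (-8)·(1/8) + 2 = 1.
For Column: with q = P(Y), equating Up's and Down's payoffs gives −14q + 8 = 2q ⇒ q = 1/2.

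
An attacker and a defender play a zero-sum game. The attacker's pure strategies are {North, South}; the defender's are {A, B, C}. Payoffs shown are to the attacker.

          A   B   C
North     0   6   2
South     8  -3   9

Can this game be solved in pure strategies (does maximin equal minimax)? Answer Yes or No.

Row minima: North → 0, South → -3; maximin = 0.
Column maxima: A → 8, B → 6, C → 9; minimax = 6.
0 ≠ 6, so no pure-strategy equilibrium exists.

No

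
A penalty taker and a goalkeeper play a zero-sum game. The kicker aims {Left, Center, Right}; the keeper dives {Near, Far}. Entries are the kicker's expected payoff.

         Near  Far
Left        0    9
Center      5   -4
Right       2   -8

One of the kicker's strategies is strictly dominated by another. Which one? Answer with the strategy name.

Center gives a strictly higher payoff than Right against every column: 5 > 2, -4 > -8.
So Right is strictly dominated and the kicker never plays it.

Right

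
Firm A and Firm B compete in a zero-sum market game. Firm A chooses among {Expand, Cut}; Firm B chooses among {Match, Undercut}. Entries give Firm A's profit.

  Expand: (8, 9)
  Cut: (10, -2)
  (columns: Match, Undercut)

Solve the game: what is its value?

Row minima: Expand → 8, Cut → -2; maximin = 8.
Column maxima: Match → 10, Undercut → 9; minimax = 9.
8 ≠ 9, so there is no saddle point; optimal play is mixed.
Let Firm A play Expand with probability p. Expected payoff against Match: 8p + 10(1−p) = −2p + 10; against Undercut: 9p + (-2)(1−p) = 11p − 2.
Setting these equal: −2p + 10 = 11p − 2 ⇒ −13p = -12 ⇒ p = 12/13, and the value is (-2)·(12/13) + 10 = 106/13.
For Firm B: with q = P(Match), equating Expand's and Cut's payoffs gives −q + 9 = 12q − 2 ⇒ q = 11/13.

106/13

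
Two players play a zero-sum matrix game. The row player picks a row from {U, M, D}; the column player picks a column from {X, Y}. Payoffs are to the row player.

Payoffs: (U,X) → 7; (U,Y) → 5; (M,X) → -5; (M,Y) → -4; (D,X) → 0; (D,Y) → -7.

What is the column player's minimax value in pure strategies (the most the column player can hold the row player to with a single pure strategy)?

5

Column maxima: X → 7, Y → 5.
The smallest of these is 5.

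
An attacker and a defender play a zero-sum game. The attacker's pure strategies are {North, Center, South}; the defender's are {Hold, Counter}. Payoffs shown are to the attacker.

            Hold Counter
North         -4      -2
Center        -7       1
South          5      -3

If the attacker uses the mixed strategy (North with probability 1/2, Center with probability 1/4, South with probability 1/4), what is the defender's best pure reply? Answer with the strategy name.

Hold

If the defender plays Hold, the attacker's expected payoff is (1/2)·(-4) + (1/4)·(-7) + (1/4)·5 = -5/2.
If the defender plays Counter, the attacker's expected payoff is (1/2)·(-2) + (1/4)·1 + (1/4)·(-3) = -3/2.
The defender minimizes the attacker's payoff; the smallest is -5/2, so the best response is Hold.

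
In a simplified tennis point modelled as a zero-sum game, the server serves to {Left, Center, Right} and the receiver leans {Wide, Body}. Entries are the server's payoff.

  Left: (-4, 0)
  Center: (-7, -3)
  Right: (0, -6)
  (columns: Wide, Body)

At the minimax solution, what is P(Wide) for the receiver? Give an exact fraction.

3/5

Row minima: Left → -4, Center → -7, Right → -6; maximin = -4.
Column maxima: Wide → 0, Body → 0; minimax = 0.
-4 ≠ 0, so there is no saddle point; optimal play is mixed.
Center is strictly dominated by Left, so the server never plays it.
On the remaining 2×2 (Left, Right vs Wide, Body):
Let the server play Left with probability p. Expected payoff against Wide: (-4)p + 0(1−p) = −4p; against Body: 0p + (-6)(1−p) = 6p − 6.
Setting these equal: −4p = 6p − 6 ⇒ −10p = -6 ⇒ p = 3/5, and the value is (-4)·(3/5) = -12/5.
For the receiver: with q = P(Wide), equating Left's and Right's payoffs gives −4q = 6q − 6 ⇒ q = 3/5.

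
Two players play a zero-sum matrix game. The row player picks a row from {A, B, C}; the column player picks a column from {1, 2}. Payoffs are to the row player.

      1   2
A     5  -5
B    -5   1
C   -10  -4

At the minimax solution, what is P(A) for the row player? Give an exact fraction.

Row minima: A → -5, B → -5, C → -10; maximin = -5.
Column maxima: 1 → 5, 2 → 1; minimax = 1.
-5 ≠ 1, so there is no saddle point; optimal play is mixed.
C is strictly dominated by B, so the row player never plays it.
On the remaining 2×2 (A, B vs 1, 2):
Let the row player play A with probability p. Expected payoff against 1: 5p + (-5)(1−p) = 10p − 5; against 2: (-5)p + 1(1−p) = −6p + 1.
Setting these equal: 10p − 5 = −6p + 1 ⇒ 16p = 6 ⇒ p = 3/8, and the value is (10)·(3/8) − 5 = -5/4.
For the column player: with q = P(1), equating A's and B's payoffs gives 10q − 5 = −6q + 1 ⇒ q = 3/8.

3/8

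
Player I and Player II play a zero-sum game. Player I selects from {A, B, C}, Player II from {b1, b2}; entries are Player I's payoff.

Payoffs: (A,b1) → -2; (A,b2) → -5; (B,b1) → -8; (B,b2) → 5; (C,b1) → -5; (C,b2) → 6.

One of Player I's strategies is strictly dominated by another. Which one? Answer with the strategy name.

C gives a strictly higher payoff than B against every column: -5 > -8, 6 > 5.
So B is strictly dominated and Player I never plays it.

B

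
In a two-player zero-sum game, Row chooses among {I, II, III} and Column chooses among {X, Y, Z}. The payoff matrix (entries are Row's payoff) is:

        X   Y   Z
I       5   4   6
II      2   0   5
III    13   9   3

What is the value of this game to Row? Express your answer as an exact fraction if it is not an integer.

21/4

Row minima: I → 4, II → 0, III → 3; maximin = 4.
Column maxima: X → 13, Y → 9, Z → 6; minimax = 6.
4 ≠ 6, so there is no saddle point; optimal play is mixed.
II is strictly dominated by I, so Row never plays it.
X is strictly dominated by Y (it gives Row strictly more in every row), so Column never plays it.
On the remaining 2×2 (I, III vs Y, Z):
Let Row play I with probability p. Expected payoff against Y: 4p + 9(1−p) = −5p + 9; against Z: 6p + 3(1−p) = 3p + 3.
Setting these equal: −5p + 9 = 3p + 3 ⇒ −8p = -6 ⇒ p = 3/4, and the value is (-5)·(3/4) + 9 = 21/4.
For Column: with q = P(Y), equating I's and III's payoffs gives −2q + 6 = 6q + 3 ⇒ q = 3/8.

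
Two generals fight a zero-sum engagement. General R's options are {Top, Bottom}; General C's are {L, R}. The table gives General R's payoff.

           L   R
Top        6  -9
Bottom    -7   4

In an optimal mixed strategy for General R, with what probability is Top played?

Row minima: Top → -9, Bottom → -7; maximin = -7.
Column maxima: L → 6, R → 4; minimax = 4.
-7 ≠ 4, so there is no saddle point; optimal play is mixed.
Let General R play Top with probability p. Expected payoff against L: 6p + (-7)(1−p) = 13p − 7; against R: (-9)p + 4(1−p) = −13p + 4.
Setting these equal: 13p − 7 = −13p + 4 ⇒ 26p = 11 ⇒ p = 11/26, and the value is (13)·(11/26) − 7 = -3/2.
For General C: with q = P(L), equating Top's and Bottom's payoffs gives 15q − 9 = −11q + 4 ⇒ q = 1/2.

11/26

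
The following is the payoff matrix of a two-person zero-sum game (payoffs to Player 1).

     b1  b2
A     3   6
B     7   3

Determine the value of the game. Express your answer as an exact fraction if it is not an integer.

Row minima: A → 3, B → 3; maximin = 3.
Column maxima: b1 → 7, b2 → 6; minimax = 6.
3 ≠ 6, so there is no saddle point; optimal play is mixed.
Let Player 1 play A with probability p. Expected payoff against b1: 3p + 7(1−p) = −4p + 7; against b2: 6p + 3(1−p) = 3p + 3.
Setting these equal: −4p + 7 = 3p + 3 ⇒ −7p = -4 ⇒ p = 4/7, and the value is (-4)·(4/7) + 7 = 33/7.
For Player 2: with q = P(b1), equating A's and B's payoffs gives −3q + 6 = 4q + 3 ⇒ q = 3/7.

33/7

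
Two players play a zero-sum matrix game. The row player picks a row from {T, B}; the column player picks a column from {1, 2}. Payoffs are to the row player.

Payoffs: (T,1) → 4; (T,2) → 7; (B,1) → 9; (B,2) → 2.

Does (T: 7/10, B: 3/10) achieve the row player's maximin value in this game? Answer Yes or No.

Against 1 this mix gives (7/10)·4 + (3/10)·9 = 11/2.
Against 2 this mix gives (7/10)·7 + (3/10)·2 = 11/2.
All of the column player's active replies (1, 2) yield 11/2, and no column does worse for the row player. The mix makes the column player indifferent and guarantees 11/2, so it is optimal.

Yes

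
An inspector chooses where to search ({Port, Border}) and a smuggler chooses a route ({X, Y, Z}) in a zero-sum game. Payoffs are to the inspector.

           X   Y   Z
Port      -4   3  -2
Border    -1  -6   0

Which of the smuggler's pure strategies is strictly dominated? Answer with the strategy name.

Z

X holds the inspector's payoff strictly below Z in every row: -4 < -2, -1 < 0.
So Z is strictly dominated for the smuggler.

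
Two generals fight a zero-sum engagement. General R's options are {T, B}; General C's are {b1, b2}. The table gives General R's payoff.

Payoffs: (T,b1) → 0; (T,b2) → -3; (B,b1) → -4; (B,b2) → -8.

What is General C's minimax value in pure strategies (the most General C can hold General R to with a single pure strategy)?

Column maxima: b1 → 0, b2 → -3.
The smallest of these is -3.

-3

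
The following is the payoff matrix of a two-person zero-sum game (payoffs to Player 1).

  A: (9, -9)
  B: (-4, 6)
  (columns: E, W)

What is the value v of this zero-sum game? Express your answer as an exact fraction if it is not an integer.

9/14

Row minima: A → -9, B → -4; maximin = -4.
Column maxima: E → 9, W → 6; minimax = 6.
-4 ≠ 6, so there is no saddle point; optimal play is mixed.
Let Player 1 play A with probability p. Expected payoff against E: 9p + (-4)(1−p) = 13p − 4; against W: (-9)p + 6(1−p) = −15p + 6.
Setting these equal: 13p − 4 = −15p + 6 ⇒ 28p = 10 ⇒ p = 5/14, and the value is (13)·(5/14) − 4 = 9/14.
For Player 2: with q = P(E), equating A's and B's payoffs gives 18q − 9 = −10q + 6 ⇒ q = 15/28.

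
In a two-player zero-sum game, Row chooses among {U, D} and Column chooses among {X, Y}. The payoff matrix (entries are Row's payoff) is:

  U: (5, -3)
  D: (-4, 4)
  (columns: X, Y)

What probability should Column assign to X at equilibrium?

Row minima: U → -3, D → -4; maximin = -3.
Column maxima: X → 5, Y → 4; minimax = 4.
-3 ≠ 4, so there is no saddle point; optimal play is mixed.
Let Row play U with probability p. Expected payoff against X: 5p + (-4)(1−p) = 9p − 4; against Y: (-3)p + 4(1−p) = −7p + 4.
Setting these equal: 9p − 4 = −7p + 4 ⇒ 16p = 8 ⇒ p = 1/2, and the value is (9)·(1/2) − 4 = 1/2.
For Column: with q = P(X), equating U's and D's payoffs gives 8q − 3 = −8q + 4 ⇒ q = 7/16.

7/16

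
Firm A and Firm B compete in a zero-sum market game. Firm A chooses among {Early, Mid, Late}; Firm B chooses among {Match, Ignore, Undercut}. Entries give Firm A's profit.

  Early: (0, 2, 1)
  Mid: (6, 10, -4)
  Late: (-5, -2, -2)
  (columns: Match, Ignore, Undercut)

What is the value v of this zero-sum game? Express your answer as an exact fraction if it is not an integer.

Row minima: Early → 0, Mid → -4, Late → -5; maximin = 0.
Column maxima: Match → 6, Ignore → 10, Undercut → 1; minimax = 1.
0 ≠ 1, so there is no saddle point; optimal play is mixed.
Late is strictly dominated by Early, so Firm A never plays it.
Ignore is strictly dominated by Match (it gives Firm A strictly more in every row), so Firm B never plays it.
On the remaining 2×2 (Early, Mid vs Match, Undercut):
Let Firm A play Early with probability p. Expected payoff against Match: 0p + 6(1−p) = −6p + 6; against Undercut: 1p + (-4)(1−p) = 5p − 4.
Setting these equal: −6p + 6 = 5p − 4 ⇒ −11p = -10 ⇒ p = 10/11, and the value is (-6)·(10/11) + 6 = 6/11.
For Firm B: with q = P(Match), equating Early's and Mid's payoffs gives −q + 1 = 10q − 4 ⇒ q = 5/11.

6/11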